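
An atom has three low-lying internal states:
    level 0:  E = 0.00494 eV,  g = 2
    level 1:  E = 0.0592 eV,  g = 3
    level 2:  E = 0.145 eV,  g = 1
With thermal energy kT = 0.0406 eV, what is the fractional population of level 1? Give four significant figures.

Eᵢ/kT = 0.121675, 1.45813, 3.57143.
Z = Σ gᵢe^(−Eᵢ/kT) = 2·e^(−0.121675) + 3·e^(−1.45813) + 1·e^(−3.57143) = 1.77087 + 0.698013 + 0.0281156 = 2.49700.
P₁ = g₁ e^(−E₁/kT) / Z = 0.698013/2.49700 = 0.2795.

0.2795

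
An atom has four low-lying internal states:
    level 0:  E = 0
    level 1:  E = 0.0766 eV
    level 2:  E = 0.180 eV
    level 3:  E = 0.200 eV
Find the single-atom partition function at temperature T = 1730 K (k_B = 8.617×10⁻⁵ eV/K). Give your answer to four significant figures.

k_BT = 8.617×10⁻⁵ × 1730 K = 0.149074 eV.
Eᵢ/kT = 0, 0.513839, 1.20745, 1.34162.
Z = Σ e^(−Eᵢ/kT) = e^(−0) + e^(−0.513839) + e^(−1.20745) + e^(−1.34162) = 1.00000 + 0.598195 + 0.298959 + 0.261422 = 2.15858.

Z = 2.159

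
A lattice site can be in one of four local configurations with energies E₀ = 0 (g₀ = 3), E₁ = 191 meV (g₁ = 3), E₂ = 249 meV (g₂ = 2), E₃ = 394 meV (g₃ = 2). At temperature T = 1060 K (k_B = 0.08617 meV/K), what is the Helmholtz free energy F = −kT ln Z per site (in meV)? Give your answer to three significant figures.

-115 meV

k_BT = 0.08617 × 1060 K = 91.340 meV.
Eᵢ/kT = 0, 2.0911, 2.7261, 4.3136.
Z = Σ gᵢe^(−Eᵢ/kT) = 3·e^(−0) + 3·e^(−2.0911) + 2·e^(−2.7261) + 2·e^(−4.3136) = 3.0000 + 0.37065 + 0.13095 + 0.026771 = 3.5284.
F = −kT ln Z = −91.340 × ln(3.5284) = −91.340 × 1.2608 = -115 meV.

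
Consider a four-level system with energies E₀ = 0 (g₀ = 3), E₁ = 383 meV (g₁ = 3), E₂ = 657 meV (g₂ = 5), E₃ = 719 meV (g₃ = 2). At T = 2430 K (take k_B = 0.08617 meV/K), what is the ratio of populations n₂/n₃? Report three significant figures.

k_BT = 0.08617 × 2430 K = 209.39 meV.
n₂/n₃ = (g₂/g₃) exp[−(E₂−E₃)/kT] = (5/2) × exp(−(-62 meV)/(209.39 meV)) = (5/2) × exp(0.29610) = 3.36.

3.36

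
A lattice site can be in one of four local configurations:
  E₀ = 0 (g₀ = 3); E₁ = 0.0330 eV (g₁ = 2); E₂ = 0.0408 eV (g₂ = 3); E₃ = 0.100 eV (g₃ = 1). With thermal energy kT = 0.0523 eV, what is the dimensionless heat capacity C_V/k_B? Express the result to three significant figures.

0.191

Eᵢ/kT = 0, 0.63098, 0.78011, 1.9120.
Z = Σ gᵢe^(−Eᵢ/kT) = 3·e^(−0) + 2·e^(−0.63098) + 3·e^(−0.78011) + 1·e^(−1.9120) = 3.0000 + 1.0641 + 1.3751 + 0.14778 = 5.5870.
⟨E⟩ = 0.018972 eV, ⟨E²⟩ = 0.00088163 eV².
C_V/k_B = (⟨E²⟩ − ⟨E⟩²)/(kT)² = (0.00088163 − 0.00035994)/0.0027353 = 0.191.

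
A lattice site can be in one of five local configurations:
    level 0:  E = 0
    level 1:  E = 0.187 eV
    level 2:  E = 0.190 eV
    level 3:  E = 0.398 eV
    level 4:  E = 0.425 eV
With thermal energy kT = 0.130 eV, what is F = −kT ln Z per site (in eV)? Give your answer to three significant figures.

-0.0573 eV

Eᵢ/kT = 0, 1.4385, 1.4615, 3.0615, 3.2692.
Z = Σ e^(−Eᵢ/kT) = e^(−0) + e^(−1.4385) + e^(−1.4615) + e^(−3.0615) + e^(−3.2692) = 1.0000 + 0.23728 + 0.23189 + 0.046817 + 0.038037 = 1.5540.
F = −kT ln Z = −0.130 × ln(1.5540) = −0.130 × 0.44083 = -0.0573 eV.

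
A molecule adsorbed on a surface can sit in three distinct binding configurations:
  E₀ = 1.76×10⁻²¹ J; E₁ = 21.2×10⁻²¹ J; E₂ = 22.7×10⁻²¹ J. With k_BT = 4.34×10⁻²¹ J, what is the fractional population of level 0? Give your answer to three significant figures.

Eᵢ/kT = 0.40553, 4.8848, 5.2304.
Z = Σ e^(−Eᵢ/kT) = e^(−0.40553) + e^(−4.8848) + e^(−5.2304) = 0.66662 + 0.0075606 + 0.0053514 = 0.67953.
P₀ = e^(−E₀/kT) / Z = 0.66662/0.67953 = 0.981.

0.981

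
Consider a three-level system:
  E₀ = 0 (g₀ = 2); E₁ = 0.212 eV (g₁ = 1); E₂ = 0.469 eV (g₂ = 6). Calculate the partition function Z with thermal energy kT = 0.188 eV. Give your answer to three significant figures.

Z = 2.82

Eᵢ/kT = 0, 1.1277, 2.4947.
Z = Σ gᵢe^(−Eᵢ/kT) = 2·e^(−0) + 1·e^(−1.1277) + 6·e^(−2.4947) = 2.0000 + 0.32378 + 0.49513 = 2.8189.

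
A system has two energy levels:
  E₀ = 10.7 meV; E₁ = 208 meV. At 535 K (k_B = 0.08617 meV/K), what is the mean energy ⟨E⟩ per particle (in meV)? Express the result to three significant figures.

13.4 meV

k_BT = 0.08617 × 535 K = 46.101 meV.
Eᵢ/kT = 0.23210, 4.5118.
Z = Σ e^(−Eᵢ/kT) = e^(−0.23210) + e^(−4.5118) = 0.79287 + 0.010979 = 0.80385.
⟨E⟩ = Σ Eᵢ e^(−Eᵢ/kT) / Z = (10.7·0.79287 + 208·0.010979) / 0.80385 = 13.4 meV.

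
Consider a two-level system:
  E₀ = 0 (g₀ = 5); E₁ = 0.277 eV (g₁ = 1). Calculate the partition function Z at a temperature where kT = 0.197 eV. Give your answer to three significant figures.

Eᵢ/kT = 0, 1.4061.
Z = Σ gᵢe^(−Eᵢ/kT) = 5·e^(−0) + 1·e^(−1.4061) = 5.0000 + 0.24510 = 5.2451.

Z = 5.25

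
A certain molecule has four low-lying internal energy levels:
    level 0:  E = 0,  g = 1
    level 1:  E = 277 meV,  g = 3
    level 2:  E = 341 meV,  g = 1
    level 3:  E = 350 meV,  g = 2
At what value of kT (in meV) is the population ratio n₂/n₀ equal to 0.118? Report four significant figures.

159.6 meV

n₂/n₀ = (g₂/g₀) exp[−(E₂−E₀)/kT] = 0.118.
⇒ (E₂−E₀)/kT = ln((1/1)/0.118) = ln(8.47458) = 2.13707.
kT = 341 meV / 2.13707 = 159.6 meV.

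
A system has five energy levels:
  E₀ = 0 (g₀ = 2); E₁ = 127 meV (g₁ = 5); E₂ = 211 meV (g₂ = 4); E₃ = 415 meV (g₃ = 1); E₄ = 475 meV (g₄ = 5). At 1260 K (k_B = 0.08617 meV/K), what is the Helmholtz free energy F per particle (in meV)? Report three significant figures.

-156 meV

k_BT = 0.08617 × 1260 K = 108.57 meV.
Eᵢ/kT = 0, 1.1698, 1.9434, 3.8224, 4.3751.
Z = Σ gᵢe^(−Eᵢ/kT) = 2·e^(−0) + 5·e^(−1.1698) + 4·e^(−1.9434) + 1·e^(−3.8224) + 5·e^(−4.3751) = 2.0000 + 1.5521 + 0.57286 + 0.021875 + 0.062934 = 4.2098.
F = −kT ln Z = −108.57 × ln(4.2098) = −108.57 × 1.4374 = -156 meV.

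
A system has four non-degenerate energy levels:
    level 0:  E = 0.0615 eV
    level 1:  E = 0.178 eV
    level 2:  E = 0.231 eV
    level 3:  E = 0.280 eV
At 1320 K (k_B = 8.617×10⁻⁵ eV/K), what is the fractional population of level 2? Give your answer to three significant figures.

k_BT = 8.617×10⁻⁵ × 1320 K = 0.11374 eV.
Eᵢ/kT = 0.54071, 1.5650, 2.0309, 2.4618.
Z = Σ e^(−Eᵢ/kT) = e^(−0.54071) + e^(−1.5650) + e^(−2.0309) + e^(−2.4618) = 0.58233 + 0.20909 + 0.13122 + 0.085281 = 1.0079.
P₂ = e^(−E₂/kT) / Z = 0.13122/1.0079 = 0.130.

0.130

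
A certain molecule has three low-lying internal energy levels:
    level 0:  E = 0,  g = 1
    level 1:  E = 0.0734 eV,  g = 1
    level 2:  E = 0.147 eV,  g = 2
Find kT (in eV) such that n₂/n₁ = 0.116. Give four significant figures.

0.02585 eV

n₂/n₁ = (g₂/g₁) exp[−(E₂−E₁)/kT] = 0.116.
⇒ (E₂−E₁)/kT = ln((2/1)/0.116) = ln(17.2414) = 2.84731.
kT = 0.0736 eV / 2.84731 = 0.02585 eV.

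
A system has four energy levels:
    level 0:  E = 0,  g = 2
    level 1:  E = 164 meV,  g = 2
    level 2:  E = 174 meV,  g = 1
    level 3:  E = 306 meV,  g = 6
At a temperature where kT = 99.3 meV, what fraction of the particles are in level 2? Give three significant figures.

Eᵢ/kT = 0, 1.6516, 1.7523, 3.0816.
Z = Σ gᵢe^(−Eᵢ/kT) = 2·e^(−0) + 2·e^(−1.6516) + 1·e^(−1.7523) + 6·e^(−3.0816) = 2.0000 + 0.38349 + 0.17337 + 0.27531 = 2.8322.
P₂ = g₂ e^(−E₂/kT) / Z = 0.17337/2.8322 = 0.0612.

0.0612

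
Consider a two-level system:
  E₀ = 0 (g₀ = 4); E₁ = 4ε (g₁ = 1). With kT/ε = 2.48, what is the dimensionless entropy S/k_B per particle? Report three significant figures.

1.51

Eᵢ/kT = 0, 1.6129.
Z = Σ gᵢe^(−Eᵢ/kT) = 4·e^(−0) + 1·e^(−1.6129) = 4.0000 + 0.19931 = 4.1993.
⟨E⟩ = Σ EᵢPᵢ = 0.18985 ε.
S/k_B = ln Z + ⟨E⟩/kT = ln(4.1993) + 0.18985/2.48 = 1.4349 + 0.076552 = 1.51.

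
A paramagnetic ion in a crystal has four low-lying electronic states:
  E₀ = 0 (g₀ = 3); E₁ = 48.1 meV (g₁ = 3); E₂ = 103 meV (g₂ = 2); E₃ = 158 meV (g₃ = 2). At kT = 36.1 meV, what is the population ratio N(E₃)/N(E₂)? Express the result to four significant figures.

n₃/n₂ = (g₃/g₂) exp[−(E₃−E₂)/kT] = (2/2) × exp(−(55 meV)/(36.1 meV)) = (2/2) × exp(-1.52355) = 0.2179.

0.2179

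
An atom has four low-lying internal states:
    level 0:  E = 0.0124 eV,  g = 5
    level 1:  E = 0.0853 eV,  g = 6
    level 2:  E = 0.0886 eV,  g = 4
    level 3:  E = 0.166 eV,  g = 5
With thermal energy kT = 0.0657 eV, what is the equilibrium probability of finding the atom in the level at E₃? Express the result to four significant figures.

Eᵢ/kT = 0.188737, 1.29833, 1.34855, 2.52664.
Z = Σ gᵢe^(−Eᵢ/kT) = 5·e^(−0.188737) + 6·e^(−1.29833) + 4·e^(−1.34855) + 5·e^(−2.52664) = 4.14002 + 1.63792 + 1.03847 + 0.399636 = 7.21605.
P₃ = g₃ e^(−E₃/kT) / Z = 0.399636/7.21605 = 0.05538.

0.05538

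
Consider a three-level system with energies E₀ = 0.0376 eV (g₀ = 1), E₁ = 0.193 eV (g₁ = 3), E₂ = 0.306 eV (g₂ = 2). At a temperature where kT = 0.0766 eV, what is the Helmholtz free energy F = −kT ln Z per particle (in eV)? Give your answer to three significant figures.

0.00889 eV

Eᵢ/kT = 0.49086, 2.5196, 3.9948.
Z = Σ gᵢe^(−Eᵢ/kT) = 1·e^(−0.49086) + 3·e^(−2.5196) + 2·e^(−3.9948) = 0.61210 + 0.24148 + 0.036822 = 0.89040.
F = −kT ln Z = −0.0766 × ln(0.89040) = −0.0766 × -0.11608 = 0.00889 eV.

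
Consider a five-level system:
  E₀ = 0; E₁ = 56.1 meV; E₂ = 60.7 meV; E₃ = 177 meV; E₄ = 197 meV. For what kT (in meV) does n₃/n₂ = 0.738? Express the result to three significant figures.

383 meV

n₃/n₂ = exp[−(E₃−E₂)/kT] = 0.738.
⇒ (E₃−E₂)/kT = ln(1/0.738) = ln(1.3550) = 0.30380.
kT = 116.3 meV / 0.30380 = 383 meV.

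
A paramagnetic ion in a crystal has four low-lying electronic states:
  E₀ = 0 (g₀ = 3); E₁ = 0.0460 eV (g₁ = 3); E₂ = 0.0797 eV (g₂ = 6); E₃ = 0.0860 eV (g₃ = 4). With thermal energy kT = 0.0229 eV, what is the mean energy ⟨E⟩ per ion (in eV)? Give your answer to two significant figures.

0.011 eV

Eᵢ/kT = 0, 2.009, 3.480, 3.755.
Z = Σ gᵢe^(−Eᵢ/kT) = 3·e^(−0) + 3·e^(−2.009) + 6·e^(−3.480) + 4·e^(−3.755) = 3.000 + 0.4024 + 0.1848 + 0.09360 = 3.681.
⟨E⟩ = Σ Eᵢ gᵢe^(−Eᵢ/kT) / Z = (0·3.000 + 0.0460·0.4024 + 0.0797·0.1848 + 0.0860·0.09360) / 3.681 = 0.011 eV.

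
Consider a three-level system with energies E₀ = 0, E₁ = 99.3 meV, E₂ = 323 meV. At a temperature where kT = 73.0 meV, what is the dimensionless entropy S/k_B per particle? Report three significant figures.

0.555

Eᵢ/kT = 0, 1.3603, 4.4247.
Z = Σ e^(−Eᵢ/kT) = e^(−0) + e^(−1.3603) + e^(−4.4247) = 1.0000 + 0.25658 + 0.011978 = 1.2686.
⟨E⟩ = Σ EᵢPᵢ = 23.134 meV.
S/k_B = ln Z + ⟨E⟩/kT = ln(1.2686) + 23.134/73.0 = 0.23791 + 0.31690 = 0.555.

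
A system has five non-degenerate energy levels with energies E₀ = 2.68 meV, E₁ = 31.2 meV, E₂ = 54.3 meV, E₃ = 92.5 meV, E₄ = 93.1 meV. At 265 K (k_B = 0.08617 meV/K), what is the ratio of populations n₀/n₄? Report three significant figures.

k_BT = 0.08617 × 265 K = 22.835 meV.
n₀/n₄ = exp[−(E₀−E₄)/kT] = exp(−(-90.42 meV)/(22.835 meV)) = exp(3.9597) = 52.4.

52.4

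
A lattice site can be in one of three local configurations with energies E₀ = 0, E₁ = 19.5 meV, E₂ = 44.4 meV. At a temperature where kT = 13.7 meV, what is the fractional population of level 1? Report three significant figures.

0.188

Eᵢ/kT = 0, 1.4234, 3.2409.
Z = Σ e^(−Eᵢ/kT) = e^(−0) + e^(−1.4234) + e^(−3.2409) = 1.0000 + 0.24089 + 0.039129 = 1.2800.
P₁ = e^(−E₁/kT) / Z = 0.24089/1.2800 = 0.188.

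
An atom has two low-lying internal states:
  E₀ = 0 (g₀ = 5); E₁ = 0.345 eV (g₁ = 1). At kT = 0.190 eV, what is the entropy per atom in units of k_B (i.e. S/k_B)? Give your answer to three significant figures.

1.70

Eᵢ/kT = 0, 1.8158.
Z = Σ gᵢe^(−Eᵢ/kT) = 5·e^(−0) + 1·e^(−1.8158) = 5.0000 + 0.16271 = 5.1627.
⟨E⟩ = Σ EᵢPᵢ = 0.010873 eV.
S/k_B = ln Z + ⟨E⟩/kT = ln(5.1627) + 0.010873/0.190 = 1.6415 + 0.057226 = 1.70.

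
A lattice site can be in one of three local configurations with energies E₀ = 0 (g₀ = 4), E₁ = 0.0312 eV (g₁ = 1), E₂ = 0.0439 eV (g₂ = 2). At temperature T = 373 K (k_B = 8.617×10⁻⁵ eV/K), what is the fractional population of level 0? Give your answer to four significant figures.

0.8181

k_BT = 8.617×10⁻⁵ × 373 K = 0.0321414 eV.
Eᵢ/kT = 0, 0.970711, 1.36584.
Z = Σ gᵢe^(−Eᵢ/kT) = 4·e^(−0) + 1·e^(−0.970711) + 2·e^(−1.36584) = 4.00000 + 0.378814 + 0.510332 = 4.88915.
P₀ = g₀ e^(−E₀/kT) / Z = 4.00000/4.88915 = 0.8181.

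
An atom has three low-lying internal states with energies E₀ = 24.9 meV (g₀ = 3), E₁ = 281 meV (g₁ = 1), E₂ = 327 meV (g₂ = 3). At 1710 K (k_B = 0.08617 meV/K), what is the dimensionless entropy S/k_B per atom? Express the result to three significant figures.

k_BT = 0.08617 × 1710 K = 147.35 meV.
Eᵢ/kT = 0.16899, 1.9070, 2.2192.
Z = Σ gᵢe^(−Eᵢ/kT) = 3·e^(−0.16899) + 1·e^(−1.9070) + 3·e^(−2.2192) = 2.5336 + 0.14853 + 0.32609 = 3.0082.
⟨E⟩ = Σ EᵢPᵢ = 70.293 meV.
S/k_B = ln Z + ⟨E⟩/kT = ln(3.0082) + 70.293/147.35 = 1.1013 + 0.47705 = 1.58.

1.58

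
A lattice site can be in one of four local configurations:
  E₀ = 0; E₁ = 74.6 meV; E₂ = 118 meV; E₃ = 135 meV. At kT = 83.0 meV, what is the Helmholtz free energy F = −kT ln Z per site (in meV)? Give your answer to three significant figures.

Eᵢ/kT = 0, 0.89880, 1.4217, 1.6265.
Z = Σ e^(−Eᵢ/kT) = e^(−0) + e^(−0.89880) + e^(−1.4217) + e^(−1.6265) = 1.0000 + 0.40706 + 0.24130 + 0.19662 = 1.8450.
F = −kT ln Z = −83.0 × ln(1.8450) = −83.0 × 0.61248 = -50.8 meV.

-50.8 meV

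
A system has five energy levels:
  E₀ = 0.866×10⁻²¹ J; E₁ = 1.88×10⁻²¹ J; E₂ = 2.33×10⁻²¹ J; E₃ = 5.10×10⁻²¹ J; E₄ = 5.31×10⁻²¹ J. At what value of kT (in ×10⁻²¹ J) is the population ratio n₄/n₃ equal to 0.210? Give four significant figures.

n₄/n₃ = exp[−(E₄−E₃)/kT] = 0.210.
⇒ (E₄−E₃)/kT = ln(1/0.210) = ln(4.76190) = 1.56065.
kT = 0.21 ×10⁻²¹ J / 1.56065 = 0.1346 ×10⁻²¹ J.

0.1346 ×10⁻²¹ J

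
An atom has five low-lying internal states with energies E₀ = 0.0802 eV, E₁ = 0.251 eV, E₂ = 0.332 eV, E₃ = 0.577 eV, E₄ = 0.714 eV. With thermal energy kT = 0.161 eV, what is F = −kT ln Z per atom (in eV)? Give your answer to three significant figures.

0.00246 eV

Eᵢ/kT = 0.49814, 1.5590, 2.0621, 3.5839, 4.4348.
Z = Σ e^(−Eᵢ/kT) = e^(−0.49814) + e^(−1.5590) + e^(−2.0621) + e^(−3.5839) + e^(−4.4348) = 0.60766 + 0.21035 + 0.12719 + 0.027767 + 0.011857 = 0.98482.
F = −kT ln Z = −0.161 × ln(0.98482) = −0.161 × -0.015296 = 0.00246 eV.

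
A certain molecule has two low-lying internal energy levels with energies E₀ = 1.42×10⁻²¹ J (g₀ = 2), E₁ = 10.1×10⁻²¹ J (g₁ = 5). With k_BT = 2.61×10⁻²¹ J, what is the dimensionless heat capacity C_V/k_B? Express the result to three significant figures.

Eᵢ/kT = 0.54406, 3.8697.
Z = Σ gᵢe^(−Eᵢ/kT) = 2·e^(−0.54406) + 5·e^(−3.8697) = 1.1608 + 0.10432 = 1.2651.
⟨E⟩ = 2.1358, ⟨E²⟩ = 10.262.
C_V/k_B = (⟨E²⟩ − ⟨E⟩²)/(kT)² = (10.262 − 4.5616)/6.8121 = 0.837.

0.837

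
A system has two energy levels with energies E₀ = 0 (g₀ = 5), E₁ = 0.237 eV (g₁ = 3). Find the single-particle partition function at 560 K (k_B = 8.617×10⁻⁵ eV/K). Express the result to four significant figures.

k_BT = 8.617×10⁻⁵ × 560 K = 0.0482552 eV.
Eᵢ/kT = 0, 4.91139.
Z = Σ gᵢe^(−Eᵢ/kT) = 5·e^(−0) + 3·e^(−4.91139) = 5.00000 + 0.0220867 = 5.02209.

Z = 5.022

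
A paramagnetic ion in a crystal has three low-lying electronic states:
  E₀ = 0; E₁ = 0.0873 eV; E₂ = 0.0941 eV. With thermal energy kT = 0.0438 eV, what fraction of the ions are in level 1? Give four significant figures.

0.1088

Eᵢ/kT = 0, 1.99315, 2.14840.
Z = Σ e^(−Eᵢ/kT) = e^(−0) + e^(−1.99315) + e^(−2.14840) = 1.00000 + 0.136266 + 0.116671 = 1.25294.
P₁ = e^(−E₁/kT) / Z = 0.136266/1.25294 = 0.1088.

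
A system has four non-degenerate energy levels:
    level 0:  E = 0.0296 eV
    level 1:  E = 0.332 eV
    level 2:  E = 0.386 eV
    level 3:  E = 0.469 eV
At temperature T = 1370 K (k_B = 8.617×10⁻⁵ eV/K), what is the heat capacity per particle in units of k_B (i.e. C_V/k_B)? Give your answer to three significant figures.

k_BT = 8.617×10⁻⁵ × 1370 K = 0.11805 eV.
Eᵢ/kT = 0.25074, 2.8124, 3.2698, 3.9729.
Z = Σ e^(−Eᵢ/kT) = e^(−0.25074) + e^(−2.8124) + e^(−3.2698) + e^(−3.9729) = 0.77822 + 0.060061 + 0.038014 + 0.018819 = 0.89511.
⟨E⟩ = 0.074265 eV, ⟨E²⟩ = 0.019110 eV².
C_V/k_B = (⟨E²⟩ − ⟨E⟩²)/(kT)² = (0.019110 − 0.0055153)/0.013936 = 0.976.

0.976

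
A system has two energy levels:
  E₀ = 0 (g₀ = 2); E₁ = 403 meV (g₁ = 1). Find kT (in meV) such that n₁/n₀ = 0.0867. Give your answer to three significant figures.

230 meV

n₁/n₀ = (g₁/g₀) exp[−(E₁−E₀)/kT] = 0.0867.
⇒ (E₁−E₀)/kT = ln((1/2)/0.0867) = ln(5.7670) = 1.7522.
kT = 403 meV / 1.7522 = 230 meV.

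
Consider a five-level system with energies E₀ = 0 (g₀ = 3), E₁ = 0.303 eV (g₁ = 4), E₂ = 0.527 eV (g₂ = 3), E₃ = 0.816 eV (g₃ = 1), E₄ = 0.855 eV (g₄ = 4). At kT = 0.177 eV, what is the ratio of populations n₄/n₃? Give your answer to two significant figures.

n₄/n₃ = (g₄/g₃) exp[−(E₄−E₃)/kT] = (4/1) × exp(−(0.039 eV)/(0.177 eV)) = (4/1) × exp(-0.2203) = 3.2.

3.2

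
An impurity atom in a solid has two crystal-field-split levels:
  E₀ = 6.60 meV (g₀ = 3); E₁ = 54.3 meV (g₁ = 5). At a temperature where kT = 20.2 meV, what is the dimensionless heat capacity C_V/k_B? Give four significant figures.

0.6544

Eᵢ/kT = 0.326733, 2.68812.
Z = Σ gᵢe^(−Eᵢ/kT) = 3·e^(−0.326733) + 5·e^(−2.68812) = 2.16383 + 0.340043 = 2.50387.
⟨E⟩ = 13.0780 meV, ⟨E²⟩ = 438.070 meV².
C_V/k_B = (⟨E²⟩ − ⟨E⟩²)/(kT)² = (438.070 − 171.034)/408.040 = 0.6544.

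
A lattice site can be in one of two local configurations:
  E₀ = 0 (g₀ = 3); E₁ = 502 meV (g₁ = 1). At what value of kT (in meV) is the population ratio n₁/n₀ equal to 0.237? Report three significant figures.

1470 meV

n₁/n₀ = (g₁/g₀) exp[−(E₁−E₀)/kT] = 0.237.
⇒ (E₁−E₀)/kT = ln((1/3)/0.237) = ln(1.4065) = 0.34110.
kT = 502 meV / 0.34110 = 1470 meV.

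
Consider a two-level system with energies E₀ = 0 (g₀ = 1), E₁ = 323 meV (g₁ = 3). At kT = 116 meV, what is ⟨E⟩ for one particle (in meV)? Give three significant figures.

Eᵢ/kT = 0, 2.7845.
Z = Σ gᵢe^(−Eᵢ/kT) = 1·e^(−0) + 3·e^(−2.7845) = 1.0000 + 0.18528 = 1.1853.
⟨E⟩ = Σ Eᵢ gᵢe^(−Eᵢ/kT) / Z = (0·1.0000 + 323·0.18528) / 1.1853 = 50.5 meV.

50.5 meV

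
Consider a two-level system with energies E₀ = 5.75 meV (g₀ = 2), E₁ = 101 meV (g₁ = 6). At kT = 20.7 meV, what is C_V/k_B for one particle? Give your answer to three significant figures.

0.601

Eᵢ/kT = 0.27778, 4.8792.
Z = Σ gᵢe^(−Eᵢ/kT) = 2·e^(−0.27778) + 6·e^(−4.8792) = 1.5149 + 0.045619 = 1.5605.
⟨E⟩ = 8.5346 meV, ⟨E²⟩ = 330.31 meV².
C_V/k_B = (⟨E²⟩ − ⟨E⟩²)/(kT)² = (330.31 − 72.839)/428.49 = 0.601.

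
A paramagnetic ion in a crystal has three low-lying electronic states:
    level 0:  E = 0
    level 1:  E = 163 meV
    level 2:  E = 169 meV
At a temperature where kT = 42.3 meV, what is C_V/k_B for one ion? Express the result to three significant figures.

Eᵢ/kT = 0, 3.8534, 3.9953.
Z = Σ e^(−Eᵢ/kT) = e^(−0) + e^(−3.8534) + e^(−3.9953) = 1.0000 + 0.021208 + 0.018402 = 1.0396.
⟨E⟩ = 6.3167 meV, ⟨E²⟩ = 1047.6 meV².
C_V/k_B = (⟨E²⟩ − ⟨E⟩²)/(kT)² = (1047.6 − 39.901)/1789.3 = 0.563.

0.563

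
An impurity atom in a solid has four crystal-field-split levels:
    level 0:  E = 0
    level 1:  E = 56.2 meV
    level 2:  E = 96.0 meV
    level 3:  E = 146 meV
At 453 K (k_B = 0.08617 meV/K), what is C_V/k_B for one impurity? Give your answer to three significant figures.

k_BT = 0.08617 × 453 K = 39.035 meV.
Eᵢ/kT = 0, 1.4397, 2.4593, 3.7402.
Z = Σ e^(−Eᵢ/kT) = e^(−0) + e^(−1.4397) + e^(−2.4593) + e^(−3.7402) = 1.0000 + 0.23700 + 0.085495 + 0.023749 = 1.3462.
⟨E⟩ = 18.567 meV, ⟨E²⟩ = 1517.4 meV².
C_V/k_B = (⟨E²⟩ − ⟨E⟩²)/(kT)² = (1517.4 − 344.73)/1523.7 = 0.770.

0.770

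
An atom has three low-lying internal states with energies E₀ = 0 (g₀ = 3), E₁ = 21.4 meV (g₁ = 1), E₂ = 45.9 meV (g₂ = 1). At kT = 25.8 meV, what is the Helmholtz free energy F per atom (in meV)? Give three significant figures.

Eᵢ/kT = 0, 0.82946, 1.7791.
Z = Σ gᵢe^(−Eᵢ/kT) = 3·e^(−0) + 1·e^(−0.82946) + 1·e^(−1.7791) = 3.0000 + 0.43628 + 0.16879 = 3.6051.
F = −kT ln Z = −25.8 × ln(3.6051) = −25.8 × 1.2823 = -33.1 meV.

-33.1 meV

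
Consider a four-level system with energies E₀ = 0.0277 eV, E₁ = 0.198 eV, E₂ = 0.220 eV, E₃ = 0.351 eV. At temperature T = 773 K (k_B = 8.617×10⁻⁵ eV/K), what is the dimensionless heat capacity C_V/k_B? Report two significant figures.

k_BT = 8.617×10⁻⁵ × 773 K = 0.06661 eV.
Eᵢ/kT = 0.4159, 2.973, 3.303, 5.269.
Z = Σ e^(−Eᵢ/kT) = e^(−0.4159) + e^(−2.973) + e^(−3.303) + e^(−5.269) = 0.6597 + 0.05115 + 0.03677 + 0.005149 = 0.7528.
⟨E⟩ = 0.05087 eV, ⟨E²⟩ = 0.006543 eV².
C_V/k_B = (⟨E²⟩ − ⟨E⟩²)/(kT)² = (0.006543 − 0.002588)/0.004437 = 0.89.

0.89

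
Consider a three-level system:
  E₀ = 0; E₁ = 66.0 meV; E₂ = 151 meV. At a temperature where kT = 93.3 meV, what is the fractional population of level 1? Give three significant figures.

0.291

Eᵢ/kT = 0, 0.70740, 1.6184.
Z = Σ e^(−Eᵢ/kT) = e^(−0) + e^(−0.70740) + e^(−1.6184) = 1.0000 + 0.49292 + 0.19822 = 1.6911.
P₁ = e^(−E₁/kT) / Z = 0.49292/1.6911 = 0.291.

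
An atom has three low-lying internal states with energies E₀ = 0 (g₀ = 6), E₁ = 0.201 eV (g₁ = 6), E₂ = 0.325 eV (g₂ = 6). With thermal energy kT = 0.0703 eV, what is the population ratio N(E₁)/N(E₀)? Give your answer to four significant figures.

n₁/n₀ = (g₁/g₀) exp[−(E₁−E₀)/kT] = (6/6) × exp(−(0.201 eV)/(0.0703 eV)) = (6/6) × exp(-2.85917) = 0.05732.

0.05732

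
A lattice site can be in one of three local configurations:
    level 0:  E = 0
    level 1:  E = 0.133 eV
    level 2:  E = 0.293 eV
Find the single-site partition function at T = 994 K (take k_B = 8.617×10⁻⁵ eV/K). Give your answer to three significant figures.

Z = 1.24

k_BT = 8.617×10⁻⁵ × 994 K = 0.085653 eV.
Eᵢ/kT = 0, 1.5528, 3.4208.
Z = Σ e^(−Eᵢ/kT) = e^(−0) + e^(−1.5528) + e^(−3.4208) = 1.0000 + 0.21165 + 0.032686 = 1.2443.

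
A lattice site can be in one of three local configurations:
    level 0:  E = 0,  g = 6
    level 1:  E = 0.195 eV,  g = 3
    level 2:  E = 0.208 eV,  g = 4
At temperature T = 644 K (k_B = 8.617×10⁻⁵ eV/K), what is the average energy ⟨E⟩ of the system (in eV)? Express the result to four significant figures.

0.005987 eV

k_BT = 8.617×10⁻⁵ × 644 K = 0.0554935 eV.
Eᵢ/kT = 0, 3.51393, 3.74819.
Z = Σ gᵢe^(−Eᵢ/kT) = 6·e^(−0) + 3·e^(−3.51393) + 4·e^(−3.74819) = 6.00000 + 0.0893390 + 0.0942414 = 6.18358.
⟨E⟩ = Σ Eᵢ gᵢe^(−Eᵢ/kT) / Z = (0·6.00000 + 0.195·0.0893390 + 0.208·0.0942414) / 6.18358 = 0.005987 eV.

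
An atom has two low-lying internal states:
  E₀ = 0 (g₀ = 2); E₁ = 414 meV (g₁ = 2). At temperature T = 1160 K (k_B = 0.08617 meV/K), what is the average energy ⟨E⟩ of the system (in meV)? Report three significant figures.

k_BT = 0.08617 × 1160 K = 99.957 meV.
Eᵢ/kT = 0, 4.1418.
Z = Σ gᵢe^(−Eᵢ/kT) = 2·e^(−0) + 2·e^(−4.1418) = 2.0000 + 0.031788 = 2.0318.
⟨E⟩ = Σ Eᵢ gᵢe^(−Eᵢ/kT) / Z = (0·2.0000 + 414·0.031788) / 2.0318 = 6.48 meV.

6.48 meV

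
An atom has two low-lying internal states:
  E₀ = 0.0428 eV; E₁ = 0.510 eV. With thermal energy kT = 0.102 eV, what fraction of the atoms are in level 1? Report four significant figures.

0.01015

Eᵢ/kT = 0.419608, 5.00000.
Z = Σ e^(−Eᵢ/kT) = e^(−0.419608) + e^(−5.00000) = 0.657304 + 0.00673795 = 0.664042.
P₁ = e^(−E₁/kT) / Z = 0.00673795/0.664042 = 0.01015.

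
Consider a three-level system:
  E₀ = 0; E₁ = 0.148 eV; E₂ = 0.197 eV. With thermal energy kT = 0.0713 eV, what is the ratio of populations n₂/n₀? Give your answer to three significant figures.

n₂/n₀ = exp[−(E₂−E₀)/kT] = exp(−(0.197 eV)/(0.0713 eV)) = exp(-2.7630) = 0.0631.

0.0631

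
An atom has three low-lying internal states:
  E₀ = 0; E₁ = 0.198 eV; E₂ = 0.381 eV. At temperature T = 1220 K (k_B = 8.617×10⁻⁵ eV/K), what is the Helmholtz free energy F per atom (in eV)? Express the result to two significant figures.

-0.017 eV

k_BT = 8.617×10⁻⁵ × 1220 K = 0.1051 eV.
Eᵢ/kT = 0, 1.884, 3.625.
Z = Σ e^(−Eᵢ/kT) = e^(−0) + e^(−1.884) + e^(−3.625) = 1.000 + 0.1520 + 0.02665 = 1.179.
F = −kT ln Z = −0.1051 × ln(1.179) = −0.1051 × 0.1647 = -0.017 eV.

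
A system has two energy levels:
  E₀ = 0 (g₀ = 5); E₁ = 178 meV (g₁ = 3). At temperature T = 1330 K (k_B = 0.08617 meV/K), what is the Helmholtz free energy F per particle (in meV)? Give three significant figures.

k_BT = 0.08617 × 1330 K = 114.61 meV.
Eᵢ/kT = 0, 1.5531.
Z = Σ gᵢe^(−Eᵢ/kT) = 5·e^(−0) + 3·e^(−1.5531) = 5.0000 + 0.63477 = 5.6348.
F = −kT ln Z = −114.61 × ln(5.6348) = −114.61 × 1.7290 = -198 meV.

-198 meV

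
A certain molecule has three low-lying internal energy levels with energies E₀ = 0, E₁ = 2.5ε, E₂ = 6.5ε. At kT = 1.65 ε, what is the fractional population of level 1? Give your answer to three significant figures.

0.177

Eᵢ/kT = 0, 1.5152, 3.9394.
Z = Σ e^(−Eᵢ/kT) = e^(−0) + e^(−1.5152) + e^(−3.9394) = 1.0000 + 0.21976 + 0.019460 = 1.2392.
P₁ = e^(−E₁/kT) / Z = 0.21976/1.2392 = 0.177.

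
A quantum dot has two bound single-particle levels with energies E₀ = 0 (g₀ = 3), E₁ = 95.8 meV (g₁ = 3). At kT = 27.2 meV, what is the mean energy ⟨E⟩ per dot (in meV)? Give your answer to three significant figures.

2.75 meV

Eᵢ/kT = 0, 3.5221.
Z = Σ gᵢe^(−Eᵢ/kT) = 3·e^(−0) + 3·e^(−3.5221) = 3.0000 + 0.088612 = 3.0886.
⟨E⟩ = Σ Eᵢ gᵢe^(−Eᵢ/kT) / Z = (0·3.0000 + 95.8·0.088612) / 3.0886 = 2.75 meV.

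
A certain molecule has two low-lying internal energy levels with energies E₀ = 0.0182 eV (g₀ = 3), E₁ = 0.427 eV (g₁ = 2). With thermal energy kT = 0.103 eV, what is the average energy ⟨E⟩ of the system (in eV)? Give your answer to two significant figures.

Eᵢ/kT = 0.1767, 4.146.
Z = Σ gᵢe^(−Eᵢ/kT) = 3·e^(−0.1767) + 2·e^(−4.146) = 2.514 + 0.03166 = 2.546.
⟨E⟩ = Σ Eᵢ gᵢe^(−Eᵢ/kT) / Z = (0.0182·2.514 + 0.427·0.03166) / 2.546 = 0.023 eV.

0.023 eV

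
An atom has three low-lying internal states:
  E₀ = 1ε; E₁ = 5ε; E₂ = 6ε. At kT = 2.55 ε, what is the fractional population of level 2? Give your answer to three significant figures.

0.104

Eᵢ/kT = 0.39216, 1.9608, 2.3529.
Z = Σ e^(−Eᵢ/kT) = e^(−0.39216) + e^(−1.9608) + e^(−2.3529) = 0.67560 + 0.14075 + 0.095093 = 0.91144.
P₂ = e^(−E₂/kT) / Z = 0.095093/0.91144 = 0.104.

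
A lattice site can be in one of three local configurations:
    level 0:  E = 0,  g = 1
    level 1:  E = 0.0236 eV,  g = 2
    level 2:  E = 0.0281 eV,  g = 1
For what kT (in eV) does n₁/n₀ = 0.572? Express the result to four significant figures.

n₁/n₀ = (g₁/g₀) exp[−(E₁−E₀)/kT] = 0.572.
⇒ (E₁−E₀)/kT = ln((2/1)/0.572) = ln(3.49650) = 1.25176.
kT = 0.0236 eV / 1.25176 = 0.01885 eV.

0.01885 eV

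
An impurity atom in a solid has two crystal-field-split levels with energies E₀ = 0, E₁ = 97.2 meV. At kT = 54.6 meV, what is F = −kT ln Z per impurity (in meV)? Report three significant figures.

-8.51 meV

Eᵢ/kT = 0, 1.7802.
Z = Σ e^(−Eᵢ/kT) = e^(−0) + e^(−1.7802) = 1.0000 + 0.16860 = 1.1686.
F = −kT ln Z = −54.6 × ln(1.1686) = −54.6 × 0.15581 = -8.51 meV.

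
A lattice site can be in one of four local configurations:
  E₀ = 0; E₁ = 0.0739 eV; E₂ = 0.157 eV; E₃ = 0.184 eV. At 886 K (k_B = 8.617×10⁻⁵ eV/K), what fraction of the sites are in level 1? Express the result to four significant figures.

0.2378

k_BT = 8.617×10⁻⁵ × 886 K = 0.0763466 eV.
Eᵢ/kT = 0, 0.967954, 2.05641, 2.41006.
Z = Σ e^(−Eᵢ/kT) = e^(−0) + e^(−0.967954) + e^(−2.05641) + e^(−2.41006) = 1.00000 + 0.379859 + 0.127912 + 0.0898099 = 1.59758.
P₁ = e^(−E₁/kT) / Z = 0.379859/1.59758 = 0.2378.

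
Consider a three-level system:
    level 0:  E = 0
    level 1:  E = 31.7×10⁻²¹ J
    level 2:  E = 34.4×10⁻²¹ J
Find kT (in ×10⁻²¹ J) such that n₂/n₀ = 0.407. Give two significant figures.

n₂/n₀ = exp[−(E₂−E₀)/kT] = 0.407.
⇒ (E₂−E₀)/kT = ln(1/0.407) = ln(2.457) = 0.8989.
kT = 34.4 ×10⁻²¹ J / 0.8989 = 38 ×10⁻²¹ J.

38 ×10⁻²¹ J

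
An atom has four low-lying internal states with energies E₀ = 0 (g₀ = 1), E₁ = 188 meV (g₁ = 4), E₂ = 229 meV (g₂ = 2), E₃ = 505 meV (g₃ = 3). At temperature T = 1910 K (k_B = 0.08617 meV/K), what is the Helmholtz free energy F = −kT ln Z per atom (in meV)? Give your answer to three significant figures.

k_BT = 0.08617 × 1910 K = 164.58 meV.
Eᵢ/kT = 0, 1.1423, 1.3914, 3.0684.
Z = Σ gᵢe^(−Eᵢ/kT) = 1·e^(−0) + 4·e^(−1.1423) + 2·e^(−1.3914) + 3·e^(−3.0684) = 1.0000 + 1.2763 + 0.49745 + 0.13949 = 2.9132.
F = −kT ln Z = −164.58 × ln(2.9132) = −164.58 × 1.0693 = -176 meV.

-176 meV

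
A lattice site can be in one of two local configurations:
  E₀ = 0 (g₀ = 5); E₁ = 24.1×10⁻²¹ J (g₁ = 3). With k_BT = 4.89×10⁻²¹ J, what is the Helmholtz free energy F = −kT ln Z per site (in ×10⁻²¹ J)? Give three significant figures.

Eᵢ/kT = 0, 4.9284.
Z = Σ gᵢe^(−Eᵢ/kT) = 5·e^(−0) + 3·e^(−4.9284) = 5.0000 + 0.021714 = 5.0217.
F = −kT ln Z = −4.89 × ln(5.0217) = −4.89 × 1.6138 = -7.89 ×10⁻²¹ J.

-7.89 ×10⁻²¹ J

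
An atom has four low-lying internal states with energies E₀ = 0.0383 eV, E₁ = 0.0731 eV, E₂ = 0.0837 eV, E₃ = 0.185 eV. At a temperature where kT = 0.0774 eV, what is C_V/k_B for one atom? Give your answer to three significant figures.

Eᵢ/kT = 0.49483, 0.94444, 1.0814, 2.3902.
Z = Σ e^(−Eᵢ/kT) = e^(−0.49483) + e^(−0.94444) + e^(−1.0814) + e^(−2.3902) = 0.60967 + 0.38890 + 0.33912 + 0.091611 = 1.4293.
⟨E⟩ = 0.067943 eV, ⟨E²⟩ = 0.0059355 eV².
C_V/k_B = (⟨E²⟩ − ⟨E⟩²)/(kT)² = (0.0059355 − 0.0046163)/0.0059908 = 0.220.

0.220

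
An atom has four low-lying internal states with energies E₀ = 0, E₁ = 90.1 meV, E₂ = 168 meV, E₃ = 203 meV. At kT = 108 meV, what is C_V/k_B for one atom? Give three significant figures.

Eᵢ/kT = 0, 0.83426, 1.5556, 1.8796.
Z = Σ e^(−Eᵢ/kT) = e^(−0) + e^(−0.83426) + e^(−1.5556) + e^(−1.8796) = 1.0000 + 0.43420 + 0.21106 + 0.15265 = 1.7979.
⟨E⟩ = 58.717 meV, ⟨E²⟩ = 8772.7 meV².
C_V/k_B = (⟨E²⟩ − ⟨E⟩²)/(kT)² = (8772.7 − 3447.7)/11664 = 0.457.

0.457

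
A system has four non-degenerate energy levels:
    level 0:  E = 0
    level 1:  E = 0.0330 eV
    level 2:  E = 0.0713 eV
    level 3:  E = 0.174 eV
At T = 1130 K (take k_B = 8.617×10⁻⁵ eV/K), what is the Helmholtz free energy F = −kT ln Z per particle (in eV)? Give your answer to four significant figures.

-0.08364 eV

k_BT = 8.617×10⁻⁵ × 1130 K = 0.0973721 eV.
Eᵢ/kT = 0, 0.338906, 0.732243, 1.78696.
Z = Σ e^(−Eᵢ/kT) = e^(−0) + e^(−0.338906) + e^(−0.732243) + e^(−1.78696) = 1.00000 + 0.712549 + 0.480829 + 0.167469 = 2.36085.
F = −kT ln Z = −0.0973721 × ln(2.36085) = −0.0973721 × 0.859022 = -0.08364 eV.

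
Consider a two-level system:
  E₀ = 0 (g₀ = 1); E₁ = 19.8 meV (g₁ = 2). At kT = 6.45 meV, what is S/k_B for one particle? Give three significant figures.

0.350

Eᵢ/kT = 0, 3.0698.
Z = Σ gᵢe^(−Eᵢ/kT) = 1·e^(−0) + 2·e^(−3.0698) = 1.0000 + 0.092861 = 1.0929.
⟨E⟩ = Σ EᵢPᵢ = 1.6824 meV.
S/k_B = ln Z + ⟨E⟩/kT = ln(1.0929) + 1.6824/6.45 = 0.088835 + 0.26084 = 0.350.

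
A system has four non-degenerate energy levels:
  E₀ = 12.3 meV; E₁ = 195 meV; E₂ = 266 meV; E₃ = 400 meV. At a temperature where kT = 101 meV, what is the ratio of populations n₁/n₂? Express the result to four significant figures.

2.020

n₁/n₂ = exp[−(E₁−E₂)/kT] = exp(−(-71 meV)/(101 meV)) = exp(0.702970) = 2.020.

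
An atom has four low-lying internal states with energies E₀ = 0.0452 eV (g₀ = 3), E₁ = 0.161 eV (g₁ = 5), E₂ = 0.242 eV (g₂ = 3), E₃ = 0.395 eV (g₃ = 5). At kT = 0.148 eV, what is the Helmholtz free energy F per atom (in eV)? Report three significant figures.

Eᵢ/kT = 0.30541, 1.0878, 1.6351, 2.6689.
Z = Σ gᵢe^(−Eᵢ/kT) = 3·e^(−0.30541) + 5·e^(−1.0878) + 3·e^(−1.6351) + 5·e^(−2.6689) = 2.2105 + 1.6848 + 0.58480 + 0.34664 = 4.8267.
F = −kT ln Z = −0.148 × ln(4.8267) = −0.148 × 1.5742 = -0.233 eV.

-0.233 eV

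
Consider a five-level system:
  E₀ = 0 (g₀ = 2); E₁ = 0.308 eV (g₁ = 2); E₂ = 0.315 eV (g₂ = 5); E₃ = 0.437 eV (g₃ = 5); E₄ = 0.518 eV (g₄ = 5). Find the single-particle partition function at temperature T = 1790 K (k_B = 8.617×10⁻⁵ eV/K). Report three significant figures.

Z = 3.39

k_BT = 8.617×10⁻⁵ × 1790 K = 0.15424 eV.
Eᵢ/kT = 0, 1.9969, 2.0423, 2.8332, 3.3584.
Z = Σ gᵢe^(−Eᵢ/kT) = 2·e^(−0) + 2·e^(−1.9969) + 5·e^(−2.0423) + 5·e^(−2.8332) + 5·e^(−3.3584) = 2.0000 + 0.27151 + 0.64865 + 0.29412 + 0.17395 = 3.3882.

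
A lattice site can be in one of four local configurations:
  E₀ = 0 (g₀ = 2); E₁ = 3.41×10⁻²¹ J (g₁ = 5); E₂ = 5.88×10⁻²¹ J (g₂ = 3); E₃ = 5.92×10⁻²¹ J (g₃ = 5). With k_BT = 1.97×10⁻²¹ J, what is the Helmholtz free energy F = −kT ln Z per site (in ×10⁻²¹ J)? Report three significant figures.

-2.34 ×10⁻²¹ J

Eᵢ/kT = 0, 1.7310, 2.9848, 3.0051.
Z = Σ gᵢe^(−Eᵢ/kT) = 2·e^(−0) + 5·e^(−1.7310) + 3·e^(−2.9848) + 5·e^(−3.0051) = 2.0000 + 0.88554 + 0.15165 + 0.24767 = 3.2849.
F = −kT ln Z = −1.97 × ln(3.2849) = −1.97 × 1.1893 = -2.34 ×10⁻²¹ J.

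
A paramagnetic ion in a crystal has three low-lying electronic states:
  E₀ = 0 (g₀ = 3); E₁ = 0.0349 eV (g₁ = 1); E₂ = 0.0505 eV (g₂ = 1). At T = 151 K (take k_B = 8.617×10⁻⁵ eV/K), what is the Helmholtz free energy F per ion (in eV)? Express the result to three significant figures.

-0.0147 eV

k_BT = 8.617×10⁻⁵ × 151 K = 0.013012 eV.
Eᵢ/kT = 0, 2.6821, 3.8810.
Z = Σ gᵢe^(−Eᵢ/kT) = 3·e^(−0) + 1·e^(−2.6821) + 1·e^(−3.8810) = 3.0000 + 0.068419 + 0.020630 = 3.0890.
F = −kT ln Z = −0.013012 × ln(3.0890) = −0.013012 × 1.1278 = -0.0147 eV.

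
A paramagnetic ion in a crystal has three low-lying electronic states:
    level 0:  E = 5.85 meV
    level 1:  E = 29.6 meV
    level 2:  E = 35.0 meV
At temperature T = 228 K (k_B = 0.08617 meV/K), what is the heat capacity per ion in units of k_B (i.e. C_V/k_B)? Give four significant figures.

0.4043

k_BT = 0.08617 × 228 K = 19.6468 meV.
Eᵢ/kT = 0.297758, 1.50661, 1.78146.
Z = Σ e^(−Eᵢ/kT) = e^(−0.297758) + e^(−1.50661) + e^(−1.78146) = 0.742481 + 0.221660 + 0.168392 = 1.13253.
⟨E⟩ = 14.8326 meV, ⟨E²⟩ = 376.060 meV².
C_V/k_B = (⟨E²⟩ − ⟨E⟩²)/(kT)² = (376.060 − 220.006)/385.997 = 0.4043.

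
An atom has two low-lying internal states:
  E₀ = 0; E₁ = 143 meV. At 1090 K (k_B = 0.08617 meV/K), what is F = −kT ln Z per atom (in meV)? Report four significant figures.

-18.54 meV

k_BT = 0.08617 × 1090 K = 93.9253 meV.
Eᵢ/kT = 0, 1.52249.
Z = Σ e^(−Eᵢ/kT) = e^(−0) + e^(−1.52249) = 1.00000 + 0.218168 = 1.21817.
F = −kT ln Z = −93.9253 × ln(1.21817) = −93.9253 × 0.197350 = -18.54 meV.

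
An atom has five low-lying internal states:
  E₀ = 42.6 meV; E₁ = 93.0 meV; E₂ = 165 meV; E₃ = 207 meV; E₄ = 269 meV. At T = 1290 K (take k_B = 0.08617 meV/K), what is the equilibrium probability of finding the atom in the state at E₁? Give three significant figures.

0.273

k_BT = 0.08617 × 1290 K = 111.16 meV.
Eᵢ/kT = 0.38323, 0.83663, 1.4843, 1.8622, 2.4199.
Z = Σ e^(−Eᵢ/kT) = e^(−0.38323) + e^(−0.83663) + e^(−1.4843) + e^(−1.8622) + e^(−2.4199) = 0.68166 + 0.43317 + 0.22666 + 0.15533 + 0.088931 = 1.5858.
P₁ = e^(−E₁/kT) / Z = 0.43317/1.5858 = 0.273.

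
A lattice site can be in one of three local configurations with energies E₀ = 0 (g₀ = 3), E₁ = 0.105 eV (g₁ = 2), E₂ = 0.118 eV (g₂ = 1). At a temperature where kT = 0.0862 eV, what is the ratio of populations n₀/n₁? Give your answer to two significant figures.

5.1

n₀/n₁ = (g₀/g₁) exp[−(E₀−E₁)/kT] = (3/2) × exp(−(-0.105 eV)/(0.0862 eV)) = (3/2) × exp(1.218) = 5.1.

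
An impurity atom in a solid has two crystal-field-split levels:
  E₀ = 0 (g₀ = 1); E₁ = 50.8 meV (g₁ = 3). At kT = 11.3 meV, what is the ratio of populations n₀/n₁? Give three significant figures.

n₀/n₁ = (g₀/g₁) exp[−(E₀−E₁)/kT] = (1/3) × exp(−(-50.8 meV)/(11.3 meV)) = (1/3) × exp(4.4956) = 29.9.

29.9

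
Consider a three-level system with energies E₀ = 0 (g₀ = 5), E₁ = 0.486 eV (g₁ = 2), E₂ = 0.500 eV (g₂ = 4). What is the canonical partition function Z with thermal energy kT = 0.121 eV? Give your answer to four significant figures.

Eᵢ/kT = 0, 4.01653, 4.13223.
Z = Σ gᵢe^(−Eᵢ/kT) = 5·e^(−0) + 2·e^(−4.01653) + 4·e^(−4.13223) = 5.00000 + 0.0360307 + 0.0641882 = 5.10022.

Z = 5.100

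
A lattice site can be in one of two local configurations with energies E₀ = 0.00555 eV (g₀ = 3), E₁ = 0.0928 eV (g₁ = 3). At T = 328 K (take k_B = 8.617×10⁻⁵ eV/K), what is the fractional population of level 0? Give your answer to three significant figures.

0.956

k_BT = 8.617×10⁻⁵ × 328 K = 0.028264 eV.
Eᵢ/kT = 0.19636, 3.2833.
Z = Σ gᵢe^(−Eᵢ/kT) = 3·e^(−0.19636) + 3·e^(−3.2833) = 2.4651 + 0.11251 = 2.5776.
P₀ = g₀ e^(−E₀/kT) / Z = 2.4651/2.5776 = 0.956.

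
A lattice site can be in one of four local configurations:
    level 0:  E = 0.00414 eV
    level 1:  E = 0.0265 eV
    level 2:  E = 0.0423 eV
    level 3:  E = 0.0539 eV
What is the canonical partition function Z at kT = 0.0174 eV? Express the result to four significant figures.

Z = 1.139

Eᵢ/kT = 0.237931, 1.52299, 2.43103, 3.09770.
Z = Σ e^(−Eᵢ/kT) = e^(−0.237931) + e^(−1.52299) + e^(−2.43103) + e^(−3.09770) = 0.788257 + 0.218059 + 0.0879462 + 0.0451529 = 1.13942.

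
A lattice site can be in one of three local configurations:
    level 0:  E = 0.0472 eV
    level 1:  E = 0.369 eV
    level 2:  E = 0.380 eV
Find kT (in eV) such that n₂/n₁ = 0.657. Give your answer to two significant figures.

n₂/n₁ = exp[−(E₂−E₁)/kT] = 0.657.
⇒ (E₂−E₁)/kT = ln(1/0.657) = ln(1.522) = 0.4200.
kT = 0.011 eV / 0.4200 = 0.026 eV.

0.026 eV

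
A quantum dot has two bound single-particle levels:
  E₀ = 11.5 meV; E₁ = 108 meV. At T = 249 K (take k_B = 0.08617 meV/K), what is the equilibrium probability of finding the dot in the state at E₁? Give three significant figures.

0.0110

k_BT = 0.08617 × 249 K = 21.456 meV.
Eᵢ/kT = 0.53598, 5.0336.
Z = Σ e^(−Eᵢ/kT) = e^(−0.53598) + e^(−5.0336) = 0.58510 + 0.0065153 = 0.59162.
P₁ = e^(−E₁/kT) / Z = 0.0065153/0.59162 = 0.0110.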